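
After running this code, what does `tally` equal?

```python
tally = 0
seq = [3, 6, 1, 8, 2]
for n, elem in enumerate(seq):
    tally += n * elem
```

Let's trace through this code step by step.

Initialize: tally = 0
Initialize: seq = [3, 6, 1, 8, 2]
Entering loop: for n, elem in enumerate(seq):

After execution: tally = 40
40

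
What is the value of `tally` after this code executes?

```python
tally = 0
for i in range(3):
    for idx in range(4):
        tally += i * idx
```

Let's trace through this code step by step.

Initialize: tally = 0
Entering loop: for i in range(3):

After execution: tally = 18
18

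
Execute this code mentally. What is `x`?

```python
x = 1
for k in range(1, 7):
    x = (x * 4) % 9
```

Let's trace through this code step by step.

Initialize: x = 1
Entering loop: for k in range(1, 7):

After execution: x = 1
1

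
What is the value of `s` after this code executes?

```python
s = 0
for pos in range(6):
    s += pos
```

Let's trace through this code step by step.

Initialize: s = 0
Entering loop: for pos in range(6):

After execution: s = 15
15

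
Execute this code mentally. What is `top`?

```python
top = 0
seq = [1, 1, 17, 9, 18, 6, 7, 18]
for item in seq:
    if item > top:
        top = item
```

Let's trace through this code step by step.

Initialize: top = 0
Initialize: seq = [1, 1, 17, 9, 18, 6, 7, 18]
Entering loop: for item in seq:

After execution: top = 18
18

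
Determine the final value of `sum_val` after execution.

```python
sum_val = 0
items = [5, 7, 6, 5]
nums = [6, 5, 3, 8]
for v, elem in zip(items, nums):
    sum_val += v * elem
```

Let's trace through this code step by step.

Initialize: sum_val = 0
Initialize: items = [5, 7, 6, 5]
Initialize: nums = [6, 5, 3, 8]
Entering loop: for v, elem in zip(items, nums):

After execution: sum_val = 123
123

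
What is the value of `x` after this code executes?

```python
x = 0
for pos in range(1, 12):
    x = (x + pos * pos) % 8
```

Let's trace through this code step by step.

Initialize: x = 0
Entering loop: for pos in range(1, 12):

After execution: x = 2
2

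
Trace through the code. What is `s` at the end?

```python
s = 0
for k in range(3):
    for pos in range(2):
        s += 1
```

Let's trace through this code step by step.

Initialize: s = 0
Entering loop: for k in range(3):

After execution: s = 6
6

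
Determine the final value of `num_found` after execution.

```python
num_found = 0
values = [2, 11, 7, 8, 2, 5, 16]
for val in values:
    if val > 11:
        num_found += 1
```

Let's trace through this code step by step.

Initialize: num_found = 0
Initialize: values = [2, 11, 7, 8, 2, 5, 16]
Entering loop: for val in values:

After execution: num_found = 1
1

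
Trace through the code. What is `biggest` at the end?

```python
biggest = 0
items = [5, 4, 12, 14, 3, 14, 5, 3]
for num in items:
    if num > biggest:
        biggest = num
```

Let's trace through this code step by step.

Initialize: biggest = 0
Initialize: items = [5, 4, 12, 14, 3, 14, 5, 3]
Entering loop: for num in items:

After execution: biggest = 14
14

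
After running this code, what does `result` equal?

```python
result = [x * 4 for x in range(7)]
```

Let's trace through this code step by step.

Initialize: result = [x * 4 for x in range(7)]

After execution: result = [0, 4, 8, 12, 16, 20, 24]
[0, 4, 8, 12, 16, 20, 24]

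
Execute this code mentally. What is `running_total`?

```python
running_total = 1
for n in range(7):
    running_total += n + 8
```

Let's trace through this code step by step.

Initialize: running_total = 1
Entering loop: for n in range(7):

After execution: running_total = 78
78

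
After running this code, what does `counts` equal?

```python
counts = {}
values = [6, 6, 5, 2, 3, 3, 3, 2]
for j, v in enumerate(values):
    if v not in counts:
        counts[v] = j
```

Let's trace through this code step by step.

Initialize: counts = {}
Initialize: values = [6, 6, 5, 2, 3, 3, 3, 2]
Entering loop: for j, v in enumerate(values):

After execution: counts = {6: 0, 5: 2, 2: 3, 3: 4}
{6: 0, 5: 2, 2: 3, 3: 4}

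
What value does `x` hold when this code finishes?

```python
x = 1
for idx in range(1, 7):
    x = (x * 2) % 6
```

Let's trace through this code step by step.

Initialize: x = 1
Entering loop: for idx in range(1, 7):

After execution: x = 4
4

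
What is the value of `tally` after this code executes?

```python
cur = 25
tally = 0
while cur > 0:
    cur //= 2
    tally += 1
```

Let's trace through this code step by step.

Initialize: cur = 25
Initialize: tally = 0
Entering loop: while cur > 0:

After execution: tally = 5
5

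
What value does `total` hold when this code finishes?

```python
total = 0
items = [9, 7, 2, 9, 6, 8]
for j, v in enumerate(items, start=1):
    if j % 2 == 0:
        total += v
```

Let's trace through this code step by step.

Initialize: total = 0
Initialize: items = [9, 7, 2, 9, 6, 8]
Entering loop: for j, v in enumerate(items, start=1):

After execution: total = 24
24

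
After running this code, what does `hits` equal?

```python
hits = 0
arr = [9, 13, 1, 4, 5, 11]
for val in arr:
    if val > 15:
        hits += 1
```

Let's trace through this code step by step.

Initialize: hits = 0
Initialize: arr = [9, 13, 1, 4, 5, 11]
Entering loop: for val in arr:

After execution: hits = 0
0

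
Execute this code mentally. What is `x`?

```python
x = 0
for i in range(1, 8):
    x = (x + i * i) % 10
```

Let's trace through this code step by step.

Initialize: x = 0
Entering loop: for i in range(1, 8):

After execution: x = 0
0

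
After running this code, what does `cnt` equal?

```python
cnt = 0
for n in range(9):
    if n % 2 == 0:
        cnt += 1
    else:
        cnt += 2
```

Let's trace through this code step by step.

Initialize: cnt = 0
Entering loop: for n in range(9):

After execution: cnt = 13
13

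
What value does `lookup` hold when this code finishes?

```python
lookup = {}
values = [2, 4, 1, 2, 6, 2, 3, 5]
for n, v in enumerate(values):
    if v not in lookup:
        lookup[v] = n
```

Let's trace through this code step by step.

Initialize: lookup = {}
Initialize: values = [2, 4, 1, 2, 6, 2, 3, 5]
Entering loop: for n, v in enumerate(values):

After execution: lookup = {2: 0, 4: 1, 1: 2, 6: 4, 3: 6, 5: 7}
{2: 0, 4: 1, 1: 2, 6: 4, 3: 6, 5: 7}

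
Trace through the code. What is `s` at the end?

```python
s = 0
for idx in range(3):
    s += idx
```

Let's trace through this code step by step.

Initialize: s = 0
Entering loop: for idx in range(3):

After execution: s = 3
3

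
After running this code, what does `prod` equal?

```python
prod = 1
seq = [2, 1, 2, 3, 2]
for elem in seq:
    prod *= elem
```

Let's trace through this code step by step.

Initialize: prod = 1
Initialize: seq = [2, 1, 2, 3, 2]
Entering loop: for elem in seq:

After execution: prod = 24
24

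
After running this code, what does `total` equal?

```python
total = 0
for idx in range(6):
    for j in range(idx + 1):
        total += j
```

Let's trace through this code step by step.

Initialize: total = 0
Entering loop: for idx in range(6):

After execution: total = 35
35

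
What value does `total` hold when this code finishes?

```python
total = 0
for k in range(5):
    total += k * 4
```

Let's trace through this code step by step.

Initialize: total = 0
Entering loop: for k in range(5):

After execution: total = 40
40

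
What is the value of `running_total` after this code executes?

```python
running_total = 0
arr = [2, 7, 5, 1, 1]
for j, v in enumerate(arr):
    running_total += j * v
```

Let's trace through this code step by step.

Initialize: running_total = 0
Initialize: arr = [2, 7, 5, 1, 1]
Entering loop: for j, v in enumerate(arr):

After execution: running_total = 24
24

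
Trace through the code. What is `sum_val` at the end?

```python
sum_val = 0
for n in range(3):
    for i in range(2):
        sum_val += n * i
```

Let's trace through this code step by step.

Initialize: sum_val = 0
Entering loop: for n in range(3):

After execution: sum_val = 3
3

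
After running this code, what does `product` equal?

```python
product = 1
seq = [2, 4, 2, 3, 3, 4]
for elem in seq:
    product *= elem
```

Let's trace through this code step by step.

Initialize: product = 1
Initialize: seq = [2, 4, 2, 3, 3, 4]
Entering loop: for elem in seq:

After execution: product = 576
576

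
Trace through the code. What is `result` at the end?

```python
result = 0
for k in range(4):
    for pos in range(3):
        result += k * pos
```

Let's trace through this code step by step.

Initialize: result = 0
Entering loop: for k in range(4):

After execution: result = 18
18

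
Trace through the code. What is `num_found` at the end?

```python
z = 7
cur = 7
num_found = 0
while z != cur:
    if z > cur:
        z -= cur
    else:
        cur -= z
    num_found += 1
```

Let's trace through this code step by step.

Initialize: z = 7
Initialize: cur = 7
Initialize: num_found = 0
Entering loop: while z != cur:

After execution: num_found = 0
0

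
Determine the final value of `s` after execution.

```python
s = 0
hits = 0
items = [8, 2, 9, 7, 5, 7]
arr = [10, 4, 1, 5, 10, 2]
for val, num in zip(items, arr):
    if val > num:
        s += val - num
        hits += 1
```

Let's trace through this code step by step.

Initialize: s = 0
Initialize: hits = 0
Initialize: items = [8, 2, 9, 7, 5, 7]
Initialize: arr = [10, 4, 1, 5, 10, 2]
Entering loop: for val, num in zip(items, arr):

After execution: s = 15
15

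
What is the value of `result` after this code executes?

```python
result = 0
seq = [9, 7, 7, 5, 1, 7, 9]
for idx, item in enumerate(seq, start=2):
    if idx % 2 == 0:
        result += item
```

Let's trace through this code step by step.

Initialize: result = 0
Initialize: seq = [9, 7, 7, 5, 1, 7, 9]
Entering loop: for idx, item in enumerate(seq, start=2):

After execution: result = 26
26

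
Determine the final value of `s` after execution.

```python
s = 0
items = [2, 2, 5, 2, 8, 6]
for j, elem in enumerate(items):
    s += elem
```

Let's trace through this code step by step.

Initialize: s = 0
Initialize: items = [2, 2, 5, 2, 8, 6]
Entering loop: for j, elem in enumerate(items):

After execution: s = 25
25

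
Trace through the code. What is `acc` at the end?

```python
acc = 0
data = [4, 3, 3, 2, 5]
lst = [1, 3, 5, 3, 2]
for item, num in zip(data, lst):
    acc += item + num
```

Let's trace through this code step by step.

Initialize: acc = 0
Initialize: data = [4, 3, 3, 2, 5]
Initialize: lst = [1, 3, 5, 3, 2]
Entering loop: for item, num in zip(data, lst):

After execution: acc = 31
31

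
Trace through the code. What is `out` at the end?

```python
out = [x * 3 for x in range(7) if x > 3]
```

Let's trace through this code step by step.

Initialize: out = [x * 3 for x in range(7) if x > 3]

After execution: out = [12, 15, 18]
[12, 15, 18]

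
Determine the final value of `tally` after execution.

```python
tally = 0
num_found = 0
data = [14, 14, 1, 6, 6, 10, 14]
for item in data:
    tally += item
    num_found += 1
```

Let's trace through this code step by step.

Initialize: tally = 0
Initialize: num_found = 0
Initialize: data = [14, 14, 1, 6, 6, 10, 14]
Entering loop: for item in data:

After execution: tally = 65
65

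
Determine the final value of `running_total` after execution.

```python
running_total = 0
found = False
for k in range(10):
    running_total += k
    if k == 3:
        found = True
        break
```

Let's trace through this code step by step.

Initialize: running_total = 0
Initialize: found = False
Entering loop: for k in range(10):

After execution: running_total = 6
6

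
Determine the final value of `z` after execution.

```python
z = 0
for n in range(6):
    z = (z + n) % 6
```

Let's trace through this code step by step.

Initialize: z = 0
Entering loop: for n in range(6):

After execution: z = 3
3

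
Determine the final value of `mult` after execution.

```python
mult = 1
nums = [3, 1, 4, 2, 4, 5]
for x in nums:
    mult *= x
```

Let's trace through this code step by step.

Initialize: mult = 1
Initialize: nums = [3, 1, 4, 2, 4, 5]
Entering loop: for x in nums:

After execution: mult = 480
480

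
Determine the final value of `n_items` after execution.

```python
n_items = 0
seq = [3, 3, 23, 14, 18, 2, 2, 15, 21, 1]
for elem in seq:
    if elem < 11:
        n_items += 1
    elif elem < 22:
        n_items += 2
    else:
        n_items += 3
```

Let's trace through this code step by step.

Initialize: n_items = 0
Initialize: seq = [3, 3, 23, 14, 18, 2, 2, 15, 21, 1]
Entering loop: for elem in seq:

After execution: n_items = 16
16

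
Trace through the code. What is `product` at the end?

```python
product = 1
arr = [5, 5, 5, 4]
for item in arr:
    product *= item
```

Let's trace through this code step by step.

Initialize: product = 1
Initialize: arr = [5, 5, 5, 4]
Entering loop: for item in arr:

After execution: product = 500
500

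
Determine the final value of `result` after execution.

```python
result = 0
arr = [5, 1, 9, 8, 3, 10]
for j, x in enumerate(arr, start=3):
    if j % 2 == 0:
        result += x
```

Let's trace through this code step by step.

Initialize: result = 0
Initialize: arr = [5, 1, 9, 8, 3, 10]
Entering loop: for j, x in enumerate(arr, start=3):

After execution: result = 19
19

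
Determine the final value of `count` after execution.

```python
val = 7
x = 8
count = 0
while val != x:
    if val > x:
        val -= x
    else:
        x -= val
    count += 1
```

Let's trace through this code step by step.

Initialize: val = 7
Initialize: x = 8
Initialize: count = 0
Entering loop: while val != x:

After execution: count = 7
7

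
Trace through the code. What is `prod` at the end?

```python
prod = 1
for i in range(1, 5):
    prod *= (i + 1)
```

Let's trace through this code step by step.

Initialize: prod = 1
Entering loop: for i in range(1, 5):

After execution: prod = 120
120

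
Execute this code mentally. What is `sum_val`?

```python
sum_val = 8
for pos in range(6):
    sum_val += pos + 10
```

Let's trace through this code step by step.

Initialize: sum_val = 8
Entering loop: for pos in range(6):

After execution: sum_val = 83
83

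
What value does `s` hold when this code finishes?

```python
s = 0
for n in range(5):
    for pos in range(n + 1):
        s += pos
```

Let's trace through this code step by step.

Initialize: s = 0
Entering loop: for n in range(5):

After execution: s = 20
20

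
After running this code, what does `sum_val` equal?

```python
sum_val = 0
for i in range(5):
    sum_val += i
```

Let's trace through this code step by step.

Initialize: sum_val = 0
Entering loop: for i in range(5):

After execution: sum_val = 10
10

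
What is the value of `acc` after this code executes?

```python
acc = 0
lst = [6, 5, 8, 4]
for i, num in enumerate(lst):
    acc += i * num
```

Let's trace through this code step by step.

Initialize: acc = 0
Initialize: lst = [6, 5, 8, 4]
Entering loop: for i, num in enumerate(lst):

After execution: acc = 33
33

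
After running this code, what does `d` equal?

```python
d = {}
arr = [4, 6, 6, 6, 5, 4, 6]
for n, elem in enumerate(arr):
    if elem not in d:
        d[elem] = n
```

Let's trace through this code step by step.

Initialize: d = {}
Initialize: arr = [4, 6, 6, 6, 5, 4, 6]
Entering loop: for n, elem in enumerate(arr):

After execution: d = {4: 0, 6: 1, 5: 4}
{4: 0, 6: 1, 5: 4}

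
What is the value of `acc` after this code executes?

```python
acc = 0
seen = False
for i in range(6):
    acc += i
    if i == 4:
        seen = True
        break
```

Let's trace through this code step by step.

Initialize: acc = 0
Initialize: seen = False
Entering loop: for i in range(6):

After execution: acc = 10
10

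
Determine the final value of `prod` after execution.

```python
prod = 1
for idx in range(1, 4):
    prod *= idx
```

Let's trace through this code step by step.

Initialize: prod = 1
Entering loop: for idx in range(1, 4):

After execution: prod = 6
6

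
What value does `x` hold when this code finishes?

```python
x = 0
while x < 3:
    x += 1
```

Let's trace through this code step by step.

Initialize: x = 0
Entering loop: while x < 3:

After execution: x = 3
3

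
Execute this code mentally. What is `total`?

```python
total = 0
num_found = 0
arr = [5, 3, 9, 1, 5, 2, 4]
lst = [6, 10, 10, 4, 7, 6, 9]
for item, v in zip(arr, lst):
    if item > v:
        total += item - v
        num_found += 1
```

Let's trace through this code step by step.

Initialize: total = 0
Initialize: num_found = 0
Initialize: arr = [5, 3, 9, 1, 5, 2, 4]
Initialize: lst = [6, 10, 10, 4, 7, 6, 9]
Entering loop: for item, v in zip(arr, lst):

After execution: total = 0
0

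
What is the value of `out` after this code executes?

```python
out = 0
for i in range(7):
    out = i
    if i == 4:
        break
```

Let's trace through this code step by step.

Initialize: out = 0
Entering loop: for i in range(7):

After execution: out = 4
4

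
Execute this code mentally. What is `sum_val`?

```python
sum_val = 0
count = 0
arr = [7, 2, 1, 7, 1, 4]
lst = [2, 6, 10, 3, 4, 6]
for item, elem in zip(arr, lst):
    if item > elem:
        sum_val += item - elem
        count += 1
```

Let's trace through this code step by step.

Initialize: sum_val = 0
Initialize: count = 0
Initialize: arr = [7, 2, 1, 7, 1, 4]
Initialize: lst = [2, 6, 10, 3, 4, 6]
Entering loop: for item, elem in zip(arr, lst):

After execution: sum_val = 9
9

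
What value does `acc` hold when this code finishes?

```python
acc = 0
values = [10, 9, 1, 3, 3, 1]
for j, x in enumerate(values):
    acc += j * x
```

Let's trace through this code step by step.

Initialize: acc = 0
Initialize: values = [10, 9, 1, 3, 3, 1]
Entering loop: for j, x in enumerate(values):

After execution: acc = 37
37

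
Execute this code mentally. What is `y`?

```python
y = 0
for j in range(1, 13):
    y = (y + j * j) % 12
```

Let's trace through this code step by step.

Initialize: y = 0
Entering loop: for j in range(1, 13):

After execution: y = 2
2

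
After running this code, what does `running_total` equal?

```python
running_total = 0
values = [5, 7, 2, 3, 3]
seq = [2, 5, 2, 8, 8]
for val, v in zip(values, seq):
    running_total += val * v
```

Let's trace through this code step by step.

Initialize: running_total = 0
Initialize: values = [5, 7, 2, 3, 3]
Initialize: seq = [2, 5, 2, 8, 8]
Entering loop: for val, v in zip(values, seq):

After execution: running_total = 97
97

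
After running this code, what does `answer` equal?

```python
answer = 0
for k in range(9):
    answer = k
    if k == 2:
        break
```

Let's trace through this code step by step.

Initialize: answer = 0
Entering loop: for k in range(9):

After execution: answer = 2
2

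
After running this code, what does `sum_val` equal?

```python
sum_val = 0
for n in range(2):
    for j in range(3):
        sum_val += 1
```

Let's trace through this code step by step.

Initialize: sum_val = 0
Entering loop: for n in range(2):

After execution: sum_val = 6
6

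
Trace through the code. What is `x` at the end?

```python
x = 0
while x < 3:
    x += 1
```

Let's trace through this code step by step.

Initialize: x = 0
Entering loop: while x < 3:

After execution: x = 3
3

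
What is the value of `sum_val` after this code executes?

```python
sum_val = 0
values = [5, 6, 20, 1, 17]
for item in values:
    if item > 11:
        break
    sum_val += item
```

Let's trace through this code step by step.

Initialize: sum_val = 0
Initialize: values = [5, 6, 20, 1, 17]
Entering loop: for item in values:

After execution: sum_val = 11
11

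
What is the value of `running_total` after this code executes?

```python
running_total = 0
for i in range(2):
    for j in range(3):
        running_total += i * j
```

Let's trace through this code step by step.

Initialize: running_total = 0
Entering loop: for i in range(2):

After execution: running_total = 3
3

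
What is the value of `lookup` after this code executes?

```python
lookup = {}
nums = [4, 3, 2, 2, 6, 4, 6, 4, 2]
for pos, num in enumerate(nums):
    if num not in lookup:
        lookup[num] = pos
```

Let's trace through this code step by step.

Initialize: lookup = {}
Initialize: nums = [4, 3, 2, 2, 6, 4, 6, 4, 2]
Entering loop: for pos, num in enumerate(nums):

After execution: lookup = {4: 0, 3: 1, 2: 2, 6: 4}
{4: 0, 3: 1, 2: 2, 6: 4}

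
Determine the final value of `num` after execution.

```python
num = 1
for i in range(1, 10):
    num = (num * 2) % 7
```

Let's trace through this code step by step.

Initialize: num = 1
Entering loop: for i in range(1, 10):

After execution: num = 1
1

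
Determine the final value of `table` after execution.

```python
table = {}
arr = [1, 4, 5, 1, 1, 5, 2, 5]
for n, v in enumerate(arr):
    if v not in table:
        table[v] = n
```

Let's trace through this code step by step.

Initialize: table = {}
Initialize: arr = [1, 4, 5, 1, 1, 5, 2, 5]
Entering loop: for n, v in enumerate(arr):

After execution: table = {1: 0, 4: 1, 5: 2, 2: 6}
{1: 0, 4: 1, 5: 2, 2: 6}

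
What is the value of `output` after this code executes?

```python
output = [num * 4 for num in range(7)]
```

Let's trace through this code step by step.

Initialize: output = [num * 4 for num in range(7)]

After execution: output = [0, 4, 8, 12, 16, 20, 24]
[0, 4, 8, 12, 16, 20, 24]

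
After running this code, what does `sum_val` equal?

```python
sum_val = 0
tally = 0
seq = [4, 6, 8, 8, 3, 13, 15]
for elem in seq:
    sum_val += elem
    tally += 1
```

Let's trace through this code step by step.

Initialize: sum_val = 0
Initialize: tally = 0
Initialize: seq = [4, 6, 8, 8, 3, 13, 15]
Entering loop: for elem in seq:

After execution: sum_val = 57
57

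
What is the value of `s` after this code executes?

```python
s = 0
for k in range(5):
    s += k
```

Let's trace through this code step by step.

Initialize: s = 0
Entering loop: for k in range(5):

After execution: s = 10
10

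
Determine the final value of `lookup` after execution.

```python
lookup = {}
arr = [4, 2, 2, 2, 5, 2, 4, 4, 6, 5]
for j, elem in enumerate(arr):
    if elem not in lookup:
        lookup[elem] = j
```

Let's trace through this code step by step.

Initialize: lookup = {}
Initialize: arr = [4, 2, 2, 2, 5, 2, 4, 4, 6, 5]
Entering loop: for j, elem in enumerate(arr):

After execution: lookup = {4: 0, 2: 1, 5: 4, 6: 8}
{4: 0, 2: 1, 5: 4, 6: 8}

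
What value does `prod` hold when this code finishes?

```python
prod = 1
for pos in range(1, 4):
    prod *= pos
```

Let's trace through this code step by step.

Initialize: prod = 1
Entering loop: for pos in range(1, 4):

After execution: prod = 6
6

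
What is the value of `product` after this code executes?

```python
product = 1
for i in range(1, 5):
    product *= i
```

Let's trace through this code step by step.

Initialize: product = 1
Entering loop: for i in range(1, 5):

After execution: product = 24
24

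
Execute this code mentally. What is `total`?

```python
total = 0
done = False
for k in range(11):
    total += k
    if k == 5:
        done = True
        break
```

Let's trace through this code step by step.

Initialize: total = 0
Initialize: done = False
Entering loop: for k in range(11):

After execution: total = 15
15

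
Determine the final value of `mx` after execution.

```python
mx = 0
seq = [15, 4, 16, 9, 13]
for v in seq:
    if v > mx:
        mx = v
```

Let's trace through this code step by step.

Initialize: mx = 0
Initialize: seq = [15, 4, 16, 9, 13]
Entering loop: for v in seq:

After execution: mx = 16
16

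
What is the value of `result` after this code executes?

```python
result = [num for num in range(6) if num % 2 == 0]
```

Let's trace through this code step by step.

Initialize: result = [num for num in range(6) if num % 2 == 0]

After execution: result = [0, 2, 4]
[0, 2, 4]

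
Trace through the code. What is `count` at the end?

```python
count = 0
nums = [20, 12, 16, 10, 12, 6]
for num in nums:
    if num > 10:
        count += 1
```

Let's trace through this code step by step.

Initialize: count = 0
Initialize: nums = [20, 12, 16, 10, 12, 6]
Entering loop: for num in nums:

After execution: count = 4
4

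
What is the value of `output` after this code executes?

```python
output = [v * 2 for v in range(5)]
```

Let's trace through this code step by step.

Initialize: output = [v * 2 for v in range(5)]

After execution: output = [0, 2, 4, 6, 8]
[0, 2, 4, 6, 8]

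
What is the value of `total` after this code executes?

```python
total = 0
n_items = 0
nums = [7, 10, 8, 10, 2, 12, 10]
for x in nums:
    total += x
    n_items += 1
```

Let's trace through this code step by step.

Initialize: total = 0
Initialize: n_items = 0
Initialize: nums = [7, 10, 8, 10, 2, 12, 10]
Entering loop: for x in nums:

After execution: total = 59
59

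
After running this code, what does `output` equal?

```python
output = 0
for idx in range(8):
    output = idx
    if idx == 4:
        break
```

Let's trace through this code step by step.

Initialize: output = 0
Entering loop: for idx in range(8):

After execution: output = 4
4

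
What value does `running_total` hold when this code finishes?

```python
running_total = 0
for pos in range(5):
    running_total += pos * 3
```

Let's trace through this code step by step.

Initialize: running_total = 0
Entering loop: for pos in range(5):

After execution: running_total = 30
30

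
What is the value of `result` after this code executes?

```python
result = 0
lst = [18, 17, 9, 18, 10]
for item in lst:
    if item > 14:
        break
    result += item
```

Let's trace through this code step by step.

Initialize: result = 0
Initialize: lst = [18, 17, 9, 18, 10]
Entering loop: for item in lst:

After execution: result = 0
0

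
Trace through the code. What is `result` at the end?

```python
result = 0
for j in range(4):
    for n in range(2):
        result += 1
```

Let's trace through this code step by step.

Initialize: result = 0
Entering loop: for j in range(4):

After execution: result = 8
8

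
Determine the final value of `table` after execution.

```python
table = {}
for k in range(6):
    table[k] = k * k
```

Let's trace through this code step by step.

Initialize: table = {}
Entering loop: for k in range(6):

After execution: table = {0: 0, 1: 1, 2: 4, 3: 9, 4: 16, 5: 25}
{0: 0, 1: 1, 2: 4, 3: 9, 4: 16, 5: 25}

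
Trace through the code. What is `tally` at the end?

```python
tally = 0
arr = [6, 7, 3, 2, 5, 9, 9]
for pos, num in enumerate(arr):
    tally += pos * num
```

Let's trace through this code step by step.

Initialize: tally = 0
Initialize: arr = [6, 7, 3, 2, 5, 9, 9]
Entering loop: for pos, num in enumerate(arr):

After execution: tally = 138
138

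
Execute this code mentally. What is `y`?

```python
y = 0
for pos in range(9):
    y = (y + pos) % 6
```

Let's trace through this code step by step.

Initialize: y = 0
Entering loop: for pos in range(9):

After execution: y = 0
0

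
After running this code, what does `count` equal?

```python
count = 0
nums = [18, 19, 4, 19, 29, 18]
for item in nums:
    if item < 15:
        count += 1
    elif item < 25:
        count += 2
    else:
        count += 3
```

Let's trace through this code step by step.

Initialize: count = 0
Initialize: nums = [18, 19, 4, 19, 29, 18]
Entering loop: for item in nums:

After execution: count = 12
12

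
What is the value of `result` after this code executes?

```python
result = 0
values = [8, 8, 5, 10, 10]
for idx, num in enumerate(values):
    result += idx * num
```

Let's trace through this code step by step.

Initialize: result = 0
Initialize: values = [8, 8, 5, 10, 10]
Entering loop: for idx, num in enumerate(values):

After execution: result = 88
88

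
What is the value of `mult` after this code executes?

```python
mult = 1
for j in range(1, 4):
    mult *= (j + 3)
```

Let's trace through this code step by step.

Initialize: mult = 1
Entering loop: for j in range(1, 4):

After execution: mult = 120
120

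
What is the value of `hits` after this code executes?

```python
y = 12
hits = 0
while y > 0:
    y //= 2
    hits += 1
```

Let's trace through this code step by step.

Initialize: y = 12
Initialize: hits = 0
Entering loop: while y > 0:

After execution: hits = 4
4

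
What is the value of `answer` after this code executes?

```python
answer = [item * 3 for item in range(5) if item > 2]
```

Let's trace through this code step by step.

Initialize: answer = [item * 3 for item in range(5) if item > 2]

After execution: answer = [9, 12]
[9, 12]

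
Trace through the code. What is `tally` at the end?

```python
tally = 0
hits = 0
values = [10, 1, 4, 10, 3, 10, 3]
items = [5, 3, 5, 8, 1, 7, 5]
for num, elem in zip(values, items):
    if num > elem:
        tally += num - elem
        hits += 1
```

Let's trace through this code step by step.

Initialize: tally = 0
Initialize: hits = 0
Initialize: values = [10, 1, 4, 10, 3, 10, 3]
Initialize: items = [5, 3, 5, 8, 1, 7, 5]
Entering loop: for num, elem in zip(values, items):

After execution: tally = 12
12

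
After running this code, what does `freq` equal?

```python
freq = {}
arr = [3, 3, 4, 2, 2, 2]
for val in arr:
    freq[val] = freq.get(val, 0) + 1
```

Let's trace through this code step by step.

Initialize: freq = {}
Initialize: arr = [3, 3, 4, 2, 2, 2]
Entering loop: for val in arr:

After execution: freq = {3: 2, 4: 1, 2: 3}
{3: 2, 4: 1, 2: 3}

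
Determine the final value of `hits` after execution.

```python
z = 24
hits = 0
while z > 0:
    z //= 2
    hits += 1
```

Let's trace through this code step by step.

Initialize: z = 24
Initialize: hits = 0
Entering loop: while z > 0:

After execution: hits = 5
5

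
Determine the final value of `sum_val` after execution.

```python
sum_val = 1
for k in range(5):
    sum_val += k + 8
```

Let's trace through this code step by step.

Initialize: sum_val = 1
Entering loop: for k in range(5):

After execution: sum_val = 51
51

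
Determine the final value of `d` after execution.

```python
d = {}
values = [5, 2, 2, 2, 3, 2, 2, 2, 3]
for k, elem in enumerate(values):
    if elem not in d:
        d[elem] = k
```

Let's trace through this code step by step.

Initialize: d = {}
Initialize: values = [5, 2, 2, 2, 3, 2, 2, 2, 3]
Entering loop: for k, elem in enumerate(values):

After execution: d = {5: 0, 2: 1, 3: 4}
{5: 0, 2: 1, 3: 4}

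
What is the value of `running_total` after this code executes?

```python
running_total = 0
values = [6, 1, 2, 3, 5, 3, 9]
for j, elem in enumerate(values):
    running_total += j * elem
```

Let's trace through this code step by step.

Initialize: running_total = 0
Initialize: values = [6, 1, 2, 3, 5, 3, 9]
Entering loop: for j, elem in enumerate(values):

After execution: running_total = 103
103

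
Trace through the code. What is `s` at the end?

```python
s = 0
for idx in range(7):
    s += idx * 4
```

Let's trace through this code step by step.

Initialize: s = 0
Entering loop: for idx in range(7):

After execution: s = 84
84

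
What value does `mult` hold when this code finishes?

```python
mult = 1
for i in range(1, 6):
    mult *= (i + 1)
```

Let's trace through this code step by step.

Initialize: mult = 1
Entering loop: for i in range(1, 6):

After execution: mult = 720
720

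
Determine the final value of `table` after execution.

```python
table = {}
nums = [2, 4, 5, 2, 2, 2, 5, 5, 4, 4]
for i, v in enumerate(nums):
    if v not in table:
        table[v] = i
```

Let's trace through this code step by step.

Initialize: table = {}
Initialize: nums = [2, 4, 5, 2, 2, 2, 5, 5, 4, 4]
Entering loop: for i, v in enumerate(nums):

After execution: table = {2: 0, 4: 1, 5: 2}
{2: 0, 4: 1, 5: 2}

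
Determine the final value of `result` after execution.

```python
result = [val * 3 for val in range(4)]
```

Let's trace through this code step by step.

Initialize: result = [val * 3 for val in range(4)]

After execution: result = [0, 3, 6, 9]
[0, 3, 6, 9]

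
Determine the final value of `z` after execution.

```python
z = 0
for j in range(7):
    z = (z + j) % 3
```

Let's trace through this code step by step.

Initialize: z = 0
Entering loop: for j in range(7):

After execution: z = 0
0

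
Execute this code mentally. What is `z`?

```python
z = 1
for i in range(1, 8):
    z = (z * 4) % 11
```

Let's trace through this code step by step.

Initialize: z = 1
Entering loop: for i in range(1, 8):

After execution: z = 5
5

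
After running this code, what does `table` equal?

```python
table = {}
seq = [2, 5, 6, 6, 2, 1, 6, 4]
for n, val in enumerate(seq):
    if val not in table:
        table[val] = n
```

Let's trace through this code step by step.

Initialize: table = {}
Initialize: seq = [2, 5, 6, 6, 2, 1, 6, 4]
Entering loop: for n, val in enumerate(seq):

After execution: table = {2: 0, 5: 1, 6: 2, 1: 5, 4: 7}
{2: 0, 5: 1, 6: 2, 1: 5, 4: 7}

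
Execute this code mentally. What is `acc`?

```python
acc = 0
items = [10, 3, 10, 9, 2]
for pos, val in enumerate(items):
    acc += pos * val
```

Let's trace through this code step by step.

Initialize: acc = 0
Initialize: items = [10, 3, 10, 9, 2]
Entering loop: for pos, val in enumerate(items):

After execution: acc = 58
58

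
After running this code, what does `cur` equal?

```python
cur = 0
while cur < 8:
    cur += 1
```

Let's trace through this code step by step.

Initialize: cur = 0
Entering loop: while cur < 8:

After execution: cur = 8
8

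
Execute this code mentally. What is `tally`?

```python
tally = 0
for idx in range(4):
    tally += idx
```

Let's trace through this code step by step.

Initialize: tally = 0
Entering loop: for idx in range(4):

After execution: tally = 6
6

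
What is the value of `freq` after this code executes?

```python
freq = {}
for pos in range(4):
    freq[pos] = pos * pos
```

Let's trace through this code step by step.

Initialize: freq = {}
Entering loop: for pos in range(4):

After execution: freq = {0: 0, 1: 1, 2: 4, 3: 9}
{0: 0, 1: 1, 2: 4, 3: 9}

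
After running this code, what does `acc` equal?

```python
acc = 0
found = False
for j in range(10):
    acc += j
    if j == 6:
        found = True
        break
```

Let's trace through this code step by step.

Initialize: acc = 0
Initialize: found = False
Entering loop: for j in range(10):

After execution: acc = 21
21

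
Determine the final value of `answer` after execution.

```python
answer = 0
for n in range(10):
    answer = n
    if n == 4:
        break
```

Let's trace through this code step by step.

Initialize: answer = 0
Entering loop: for n in range(10):

After execution: answer = 4
4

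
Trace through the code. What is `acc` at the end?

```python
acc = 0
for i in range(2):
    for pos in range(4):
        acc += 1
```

Let's trace through this code step by step.

Initialize: acc = 0
Entering loop: for i in range(2):

After execution: acc = 8
8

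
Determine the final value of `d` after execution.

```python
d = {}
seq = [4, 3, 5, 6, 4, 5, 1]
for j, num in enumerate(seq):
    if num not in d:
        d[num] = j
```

Let's trace through this code step by step.

Initialize: d = {}
Initialize: seq = [4, 3, 5, 6, 4, 5, 1]
Entering loop: for j, num in enumerate(seq):

After execution: d = {4: 0, 3: 1, 5: 2, 6: 3, 1: 6}
{4: 0, 3: 1, 5: 2, 6: 3, 1: 6}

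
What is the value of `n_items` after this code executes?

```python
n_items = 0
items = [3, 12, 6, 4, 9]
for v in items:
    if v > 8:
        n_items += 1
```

Let's trace through this code step by step.

Initialize: n_items = 0
Initialize: items = [3, 12, 6, 4, 9]
Entering loop: for v in items:

After execution: n_items = 2
2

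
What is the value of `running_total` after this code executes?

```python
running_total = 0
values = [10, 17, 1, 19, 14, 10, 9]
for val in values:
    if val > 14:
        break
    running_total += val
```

Let's trace through this code step by step.

Initialize: running_total = 0
Initialize: values = [10, 17, 1, 19, 14, 10, 9]
Entering loop: for val in values:

After execution: running_total = 10
10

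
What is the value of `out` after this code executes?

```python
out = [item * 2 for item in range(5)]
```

Let's trace through this code step by step.

Initialize: out = [item * 2 for item in range(5)]

After execution: out = [0, 2, 4, 6, 8]
[0, 2, 4, 6, 8]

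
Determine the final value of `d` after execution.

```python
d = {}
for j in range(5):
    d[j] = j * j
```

Let's trace through this code step by step.

Initialize: d = {}
Entering loop: for j in range(5):

After execution: d = {0: 0, 1: 1, 2: 4, 3: 9, 4: 16}
{0: 0, 1: 1, 2: 4, 3: 9, 4: 16}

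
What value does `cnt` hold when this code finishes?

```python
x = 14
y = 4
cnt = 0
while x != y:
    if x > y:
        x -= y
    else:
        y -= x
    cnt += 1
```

Let's trace through this code step by step.

Initialize: x = 14
Initialize: y = 4
Initialize: cnt = 0
Entering loop: while x != y:

After execution: cnt = 4
4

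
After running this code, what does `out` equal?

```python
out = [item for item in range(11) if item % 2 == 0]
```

Let's trace through this code step by step.

Initialize: out = [item for item in range(11) if item % 2 == 0]

After execution: out = [0, 2, 4, 6, 8, 10]
[0, 2, 4, 6, 8, 10]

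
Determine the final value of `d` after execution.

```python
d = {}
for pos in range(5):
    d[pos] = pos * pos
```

Let's trace through this code step by step.

Initialize: d = {}
Entering loop: for pos in range(5):

After execution: d = {0: 0, 1: 1, 2: 4, 3: 9, 4: 16}
{0: 0, 1: 1, 2: 4, 3: 9, 4: 16}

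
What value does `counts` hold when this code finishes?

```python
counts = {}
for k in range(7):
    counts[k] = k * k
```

Let's trace through this code step by step.

Initialize: counts = {}
Entering loop: for k in range(7):

After execution: counts = {0: 0, 1: 1, 2: 4, 3: 9, 4: 16, 5: 25, 6: 36}
{0: 0, 1: 1, 2: 4, 3: 9, 4: 16, 5: 25, 6: 36}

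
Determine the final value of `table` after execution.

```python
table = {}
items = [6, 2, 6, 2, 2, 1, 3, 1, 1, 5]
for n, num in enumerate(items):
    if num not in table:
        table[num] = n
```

Let's trace through this code step by step.

Initialize: table = {}
Initialize: items = [6, 2, 6, 2, 2, 1, 3, 1, 1, 5]
Entering loop: for n, num in enumerate(items):

After execution: table = {6: 0, 2: 1, 1: 5, 3: 6, 5: 9}
{6: 0, 2: 1, 1: 5, 3: 6, 5: 9}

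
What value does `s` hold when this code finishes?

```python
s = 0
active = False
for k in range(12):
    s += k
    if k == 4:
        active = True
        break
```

Let's trace through this code step by step.

Initialize: s = 0
Initialize: active = False
Entering loop: for k in range(12):

After execution: s = 10
10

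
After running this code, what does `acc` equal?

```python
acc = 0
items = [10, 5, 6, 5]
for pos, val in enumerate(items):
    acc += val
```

Let's trace through this code step by step.

Initialize: acc = 0
Initialize: items = [10, 5, 6, 5]
Entering loop: for pos, val in enumerate(items):

After execution: acc = 26
26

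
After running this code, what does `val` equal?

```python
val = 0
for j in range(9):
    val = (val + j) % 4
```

Let's trace through this code step by step.

Initialize: val = 0
Entering loop: for j in range(9):

After execution: val = 0
0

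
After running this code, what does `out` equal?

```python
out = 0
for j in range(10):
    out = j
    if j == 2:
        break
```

Let's trace through this code step by step.

Initialize: out = 0
Entering loop: for j in range(10):

After execution: out = 2
2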